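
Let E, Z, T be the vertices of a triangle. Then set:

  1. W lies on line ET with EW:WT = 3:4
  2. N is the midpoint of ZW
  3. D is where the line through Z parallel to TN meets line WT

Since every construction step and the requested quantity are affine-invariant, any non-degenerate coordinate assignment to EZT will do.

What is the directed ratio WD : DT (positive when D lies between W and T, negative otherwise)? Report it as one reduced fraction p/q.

Assign E = (0, 0), Z = (1, 0), T = (0, 1) — the answer is frame-independent, so this choice is without loss of generality.
1. W lies on line ET with EW:WT = 3:4 ⇒ W = (0, 3/7)
2. N is the midpoint of ZW ⇒ N = (1/2, 3/14)
3. D is where the line through Z parallel to TN meets line WT ⇒ D = (0, 11/7)
D = W + t·(T−W) with t = 2, so WD:DT = t:(1−t) = 2:-1

WD:DT = -2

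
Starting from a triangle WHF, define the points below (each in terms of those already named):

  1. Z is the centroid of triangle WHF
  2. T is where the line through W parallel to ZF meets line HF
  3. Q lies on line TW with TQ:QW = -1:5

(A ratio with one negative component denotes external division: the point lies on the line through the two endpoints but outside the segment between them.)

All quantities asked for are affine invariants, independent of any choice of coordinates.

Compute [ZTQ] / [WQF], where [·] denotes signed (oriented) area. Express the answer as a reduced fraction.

Assign W = (0, 0), H = (1, 0), F = (0, 1) — the answer is frame-independent, so this choice is without loss of generality.
1. Z is the centroid of triangle WHF ⇒ Z = (1/3, 1/3)
2. T is where the line through W parallel to ZF meets line HF ⇒ T = (-1, 2)
3. Q lies on line TW with TQ:QW = -1:5 ⇒ Q = (-5/4, 5/2)
2·[ZTQ] = -1/4, 2·[WQF] = -5/4
[ZTQ]:[WQF] = -1/4:-5/4 = 1/5

[ZTQ]:[WQF] = 1/5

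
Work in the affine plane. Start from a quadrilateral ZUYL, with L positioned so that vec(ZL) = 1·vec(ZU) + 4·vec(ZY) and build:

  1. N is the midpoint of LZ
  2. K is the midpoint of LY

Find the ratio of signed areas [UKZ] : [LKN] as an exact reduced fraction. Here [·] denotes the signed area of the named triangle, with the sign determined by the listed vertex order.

[UKZ]:[LKN] = 10

Assign Z = (0, 0), U = (1, 0), Y = (0, 1), L = (1, 4) — the answer is frame-independent, so this choice is without loss of generality.
1. N is the midpoint of LZ ⇒ N = (1/2, 2)
2. K is the midpoint of LY ⇒ K = (1/2, 5/2)
2·[UKZ] = 5/2, 2·[LKN] = 1/4
[UKZ]:[LKN] = 5/2:1/4 = 10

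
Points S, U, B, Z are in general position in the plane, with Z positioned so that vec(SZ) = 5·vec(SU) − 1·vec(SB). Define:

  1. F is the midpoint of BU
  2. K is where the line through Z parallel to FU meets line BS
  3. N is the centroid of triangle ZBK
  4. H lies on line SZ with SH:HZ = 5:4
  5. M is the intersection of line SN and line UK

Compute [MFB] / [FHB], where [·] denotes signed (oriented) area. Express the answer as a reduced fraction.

[MFB]:[FHB] = -9/22

Work in coordinates with S = (0, 0), U = (1, 0), B = (0, 1), Z = (5, -1).
1. F is the midpoint of BU ⇒ F = (1/2, 1/2)
2. K is where the line through Z parallel to FU meets line BS ⇒ K = (0, 4)
3. N is the centroid of triangle ZBK ⇒ N = (5/3, 4/3)
4. H lies on line SZ with SH:HZ = 5:4 ⇒ H = (25/9, -5/9)
5. M is the intersection of line SN and line UK ⇒ M = (5/6, 2/3)
2·[MFB] = -1/4, 2·[FHB] = 11/18
[MFB]:[FHB] = -1/4:11/18 = -9/22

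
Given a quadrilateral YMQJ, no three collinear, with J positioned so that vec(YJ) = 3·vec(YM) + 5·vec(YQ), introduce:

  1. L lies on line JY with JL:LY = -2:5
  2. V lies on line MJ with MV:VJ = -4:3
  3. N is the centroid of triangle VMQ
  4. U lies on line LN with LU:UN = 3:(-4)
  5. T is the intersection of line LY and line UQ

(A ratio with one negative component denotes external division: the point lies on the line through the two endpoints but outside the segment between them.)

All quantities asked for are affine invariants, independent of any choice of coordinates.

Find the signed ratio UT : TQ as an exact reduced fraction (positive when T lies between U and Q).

UT:TQ = 13/3

Assign Y = (0, 0), M = (1, 0), Q = (0, 1), J = (3, 5) — the answer is frame-independent, so this choice is without loss of generality.
1. L lies on line JY with JL:LY = -2:5 ⇒ L = (5, 25/3)
2. V lies on line MJ with MV:VJ = -4:3 ⇒ V = (9, 20)
3. N is the centroid of triangle VMQ ⇒ N = (10/3, 7)
4. U lies on line LN with LU:UN = 3:(-4) ⇒ U = (10, 37/3)
5. T is the intersection of line LY and line UQ ⇒ T = (15/8, 25/8)
T = U + t·(Q−U) with t = 13/16, so UT:TQ = t:(1−t) = 13/16:3/16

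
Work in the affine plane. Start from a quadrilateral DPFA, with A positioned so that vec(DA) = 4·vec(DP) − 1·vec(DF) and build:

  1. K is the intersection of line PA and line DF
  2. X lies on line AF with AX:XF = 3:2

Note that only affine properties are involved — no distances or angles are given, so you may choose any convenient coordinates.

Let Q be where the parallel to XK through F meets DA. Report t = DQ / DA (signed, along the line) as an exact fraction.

Set D = (0, 0), P = (1, 0), F = (0, 1), A = (4, -1); any affine frame gives the same invariant.
1. K is the intersection of line PA and line DF ⇒ K = (0, 1/3)
2. X lies on line AF with AX:XF = 3:2 ⇒ X = (8/5, 1/5)
through F parallel to XK: direction (-8/5, 2/15); meets DA at Q = (-6, 3/2)
Q = D + t·(A−D) with t = -3/2

t = -3/2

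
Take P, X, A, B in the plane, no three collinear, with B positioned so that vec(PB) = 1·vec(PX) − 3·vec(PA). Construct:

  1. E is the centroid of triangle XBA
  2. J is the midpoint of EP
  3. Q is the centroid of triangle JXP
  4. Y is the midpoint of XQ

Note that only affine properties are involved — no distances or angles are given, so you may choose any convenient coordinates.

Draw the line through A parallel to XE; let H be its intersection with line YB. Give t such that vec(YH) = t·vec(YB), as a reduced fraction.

t = -5/7

Work in coordinates with P = (0, 0), X = (1, 0), A = (0, 1), B = (1, -3).
1. E is the centroid of triangle XBA ⇒ E = (2/3, -2/3)
2. J is the midpoint of EP ⇒ J = (1/3, -1/3)
3. Q is the centroid of triangle JXP ⇒ Q = (4/9, -1/9)
4. Y is the midpoint of XQ ⇒ Y = (13/18, -1/18)
through A parallel to XE: direction (-1/3, -2/3); meets YB at H = (11/21, 43/21)
H = Y + t·(B−Y) with t = -5/7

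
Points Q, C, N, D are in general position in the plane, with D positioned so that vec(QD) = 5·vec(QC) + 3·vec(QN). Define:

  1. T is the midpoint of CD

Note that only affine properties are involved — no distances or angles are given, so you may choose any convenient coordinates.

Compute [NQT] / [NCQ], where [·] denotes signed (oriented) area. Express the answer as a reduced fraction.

[NQT]:[NCQ] = -3

Choose coordinates Q = (0, 0), C = (1, 0), N = (0, 1), D = (5, 3).
1. T is the midpoint of CD ⇒ T = (3, 3/2)
2·[NQT] = 3, 2·[NCQ] = -1
[NQT]:[NCQ] = 3:-1 = -3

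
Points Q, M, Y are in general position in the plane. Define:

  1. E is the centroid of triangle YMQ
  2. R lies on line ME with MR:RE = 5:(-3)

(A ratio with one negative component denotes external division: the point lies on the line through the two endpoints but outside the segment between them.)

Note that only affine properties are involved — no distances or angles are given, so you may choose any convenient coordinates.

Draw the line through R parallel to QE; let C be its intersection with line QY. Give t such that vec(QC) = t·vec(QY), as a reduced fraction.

Set Q = (0, 0), M = (1, 0), Y = (0, 1); any affine frame gives the same invariant.
1. E is the centroid of triangle YMQ ⇒ E = (1/3, 1/3)
2. R lies on line ME with MR:RE = 5:(-3) ⇒ R = (-2/3, 5/6)
through R parallel to QE: direction (1/3, 1/3); meets QY at C = (0, 3/2)
C = Q + t·(Y−Q) with t = 3/2

t = 3/2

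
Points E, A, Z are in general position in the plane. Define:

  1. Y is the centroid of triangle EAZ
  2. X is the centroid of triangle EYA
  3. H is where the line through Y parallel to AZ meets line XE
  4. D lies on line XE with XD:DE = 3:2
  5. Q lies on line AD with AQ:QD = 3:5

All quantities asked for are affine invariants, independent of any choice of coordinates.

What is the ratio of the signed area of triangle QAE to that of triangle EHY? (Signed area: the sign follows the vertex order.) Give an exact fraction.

Set E = (0, 0), A = (1, 0), Z = (0, 1); any affine frame gives the same invariant.
1. Y is the centroid of triangle EAZ ⇒ Y = (1/3, 1/3)
2. X is the centroid of triangle EYA ⇒ X = (4/9, 1/9)
3. H is where the line through Y parallel to AZ meets line XE ⇒ H = (8/15, 2/15)
4. D lies on line XE with XD:DE = 3:2 ⇒ D = (8/45, 2/45)
5. Q lies on line AD with AQ:QD = 3:5 ⇒ Q = (83/120, 1/60)
2·[QAE] = -1/60, 2·[EHY] = 2/15
[QAE]:[EHY] = -1/60:2/15 = -1/8

[QAE]:[EHY] = -1/8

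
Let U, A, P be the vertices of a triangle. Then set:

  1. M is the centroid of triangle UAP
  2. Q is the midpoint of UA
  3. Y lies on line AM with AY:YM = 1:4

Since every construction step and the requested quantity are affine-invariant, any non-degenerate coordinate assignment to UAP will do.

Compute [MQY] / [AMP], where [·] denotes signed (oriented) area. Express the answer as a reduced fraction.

Assign U = (0, 0), A = (1, 0), P = (0, 1) — the answer is frame-independent, so this choice is without loss of generality.
1. M is the centroid of triangle UAP ⇒ M = (1/3, 1/3)
2. Q is the midpoint of UA ⇒ Q = (1/2, 0)
3. Y lies on line AM with AY:YM = 1:4 ⇒ Y = (13/15, 1/15)
2·[MQY] = 2/15, 2·[AMP] = -1/3
[MQY]:[AMP] = 2/15:-1/3 = -2/5

[MQY]:[AMP] = -2/5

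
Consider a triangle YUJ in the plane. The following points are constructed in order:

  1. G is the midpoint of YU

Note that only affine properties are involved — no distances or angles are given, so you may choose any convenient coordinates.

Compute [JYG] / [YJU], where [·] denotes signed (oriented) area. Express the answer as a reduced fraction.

[JYG]:[YJU] = -1/2

Choose coordinates Y = (0, 0), U = (1, 0), J = (0, 1).
1. G is the midpoint of YU ⇒ G = (1/2, 0)
2·[JYG] = 1/2, 2·[YJU] = -1
[JYG]:[YJU] = 1/2:-1 = -1/2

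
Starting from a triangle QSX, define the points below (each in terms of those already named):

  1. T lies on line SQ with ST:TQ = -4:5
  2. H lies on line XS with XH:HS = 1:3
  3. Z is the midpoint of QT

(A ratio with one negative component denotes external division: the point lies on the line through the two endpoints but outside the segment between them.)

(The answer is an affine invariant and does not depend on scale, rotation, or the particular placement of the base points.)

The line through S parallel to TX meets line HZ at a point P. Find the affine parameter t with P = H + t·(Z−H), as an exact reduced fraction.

Choose coordinates Q = (0, 0), S = (1, 0), X = (0, 1).
1. T lies on line SQ with ST:TQ = -4:5 ⇒ T = (5, 0)
2. H lies on line XS with XH:HS = 1:3 ⇒ H = (1/4, 3/4)
3. Z is the midpoint of QT ⇒ Z = (5/2, 0)
through S parallel to TX: direction (-5, 1); meets HZ at P = (19/4, -3/4)
P = H + t·(Z−H) with t = 2

t = 2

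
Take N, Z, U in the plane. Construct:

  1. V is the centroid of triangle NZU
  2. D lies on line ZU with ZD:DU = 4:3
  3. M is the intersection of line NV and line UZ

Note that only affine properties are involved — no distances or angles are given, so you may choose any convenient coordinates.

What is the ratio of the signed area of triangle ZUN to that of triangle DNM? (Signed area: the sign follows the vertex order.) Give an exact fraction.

[ZUN]:[DNM] = 14

Assign N = (0, 0), Z = (1, 0), U = (0, 1) — the answer is frame-independent, so this choice is without loss of generality.
1. V is the centroid of triangle NZU ⇒ V = (1/3, 1/3)
2. D lies on line ZU with ZD:DU = 4:3 ⇒ D = (3/7, 4/7)
3. M is the intersection of line NV and line UZ ⇒ M = (1/2, 1/2)
2·[ZUN] = 1, 2·[DNM] = 1/14
[ZUN]:[DNM] = 1:1/14 = 14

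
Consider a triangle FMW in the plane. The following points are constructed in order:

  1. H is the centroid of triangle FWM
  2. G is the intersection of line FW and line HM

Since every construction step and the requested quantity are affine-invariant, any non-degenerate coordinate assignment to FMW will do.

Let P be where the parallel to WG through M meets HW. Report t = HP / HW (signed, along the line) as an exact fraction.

Assign F = (0, 0), M = (1, 0), W = (0, 1) — the answer is frame-independent, so this choice is without loss of generality.
1. H is the centroid of triangle FWM ⇒ H = (1/3, 1/3)
2. G is the intersection of line FW and line HM ⇒ G = (0, 1/2)
through M parallel to WG: direction (0, -1/2); meets HW at P = (1, -1)
P = H + t·(W−H) with t = -2

t = -2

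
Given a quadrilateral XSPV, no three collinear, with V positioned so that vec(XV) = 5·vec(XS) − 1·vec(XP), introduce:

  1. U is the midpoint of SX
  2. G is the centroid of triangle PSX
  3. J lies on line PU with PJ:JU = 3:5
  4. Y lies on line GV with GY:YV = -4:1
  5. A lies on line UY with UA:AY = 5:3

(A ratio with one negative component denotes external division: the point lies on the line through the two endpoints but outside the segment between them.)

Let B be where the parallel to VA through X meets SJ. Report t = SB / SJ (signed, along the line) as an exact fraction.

Work in coordinates with X = (0, 0), S = (1, 0), P = (0, 1), V = (5, -1).
1. U is the midpoint of SX ⇒ U = (1/2, 0)
2. G is the centroid of triangle PSX ⇒ G = (1/3, 1/3)
3. J lies on line PU with PJ:JU = 3:5 ⇒ J = (3/16, 5/8)
4. Y lies on line GV with GY:YV = -4:1 ⇒ Y = (59/9, -13/9)
5. A lies on line UY with UA:AY = 5:3 ⇒ A = (617/144, -65/72)
through X parallel to VA: direction (-103/144, 7/72); meets SJ at B = (515/424, -35/212)
B = S + t·(J−S) with t = -14/53

t = -14/53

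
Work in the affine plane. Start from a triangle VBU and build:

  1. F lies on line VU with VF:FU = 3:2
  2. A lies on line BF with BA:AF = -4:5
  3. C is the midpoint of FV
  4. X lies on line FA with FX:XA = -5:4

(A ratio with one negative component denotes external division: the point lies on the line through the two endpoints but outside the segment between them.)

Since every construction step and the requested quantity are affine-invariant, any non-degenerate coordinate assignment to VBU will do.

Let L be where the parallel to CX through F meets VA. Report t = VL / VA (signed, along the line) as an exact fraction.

Set V = (0, 0), B = (1, 0), U = (0, 1); any affine frame gives the same invariant.
1. F lies on line VU with VF:FU = 3:2 ⇒ F = (0, 3/5)
2. A lies on line BF with BA:AF = -4:5 ⇒ A = (5, -12/5)
3. C is the midpoint of FV ⇒ C = (0, 3/10)
4. X lies on line FA with FX:XA = -5:4 ⇒ X = (25, -72/5)
through F parallel to CX: direction (25, -147/10); meets VA at L = (50/9, -8/3)
L = V + t·(A−V) with t = 10/9

t = 10/9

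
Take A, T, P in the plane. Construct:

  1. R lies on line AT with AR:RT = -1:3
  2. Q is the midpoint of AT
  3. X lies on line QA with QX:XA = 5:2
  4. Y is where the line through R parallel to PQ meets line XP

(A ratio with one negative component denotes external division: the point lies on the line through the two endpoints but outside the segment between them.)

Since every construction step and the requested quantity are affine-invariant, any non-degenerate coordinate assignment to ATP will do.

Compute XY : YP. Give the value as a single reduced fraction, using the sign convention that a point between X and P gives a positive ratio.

XY:YP = -9/14

Set A = (0, 0), T = (1, 0), P = (0, 1); any affine frame gives the same invariant.
1. R lies on line AT with AR:RT = -1:3 ⇒ R = (-1/2, 0)
2. Q is the midpoint of AT ⇒ Q = (1/2, 0)
3. X lies on line QA with QX:XA = 5:2 ⇒ X = (1/7, 0)
4. Y is where the line through R parallel to PQ meets line XP ⇒ Y = (2/5, -9/5)
Y = X + t·(P−X) with t = -9/5, so XY:YP = t:(1−t) = -9/5:14/5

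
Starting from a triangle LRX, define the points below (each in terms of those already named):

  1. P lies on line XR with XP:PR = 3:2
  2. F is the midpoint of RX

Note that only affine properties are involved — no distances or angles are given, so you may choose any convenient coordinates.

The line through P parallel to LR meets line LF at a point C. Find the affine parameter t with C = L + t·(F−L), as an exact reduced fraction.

Choose coordinates L = (0, 0), R = (1, 0), X = (0, 1).
1. P lies on line XR with XP:PR = 3:2 ⇒ P = (3/5, 2/5)
2. F is the midpoint of RX ⇒ F = (1/2, 1/2)
through P parallel to LR: direction (1, 0); meets LF at C = (2/5, 2/5)
C = L + t·(F−L) with t = 4/5

t = 4/5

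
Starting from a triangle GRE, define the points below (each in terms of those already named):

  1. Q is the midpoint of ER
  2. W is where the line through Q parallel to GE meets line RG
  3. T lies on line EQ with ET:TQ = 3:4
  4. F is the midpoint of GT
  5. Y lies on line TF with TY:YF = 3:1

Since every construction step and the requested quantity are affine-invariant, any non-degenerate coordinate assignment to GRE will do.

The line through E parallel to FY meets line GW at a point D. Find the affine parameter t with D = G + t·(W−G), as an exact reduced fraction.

t = -6/11

Set G = (0, 0), R = (1, 0), E = (0, 1); any affine frame gives the same invariant.
1. Q is the midpoint of ER ⇒ Q = (1/2, 1/2)
2. W is where the line through Q parallel to GE meets line RG ⇒ W = (1/2, 0)
3. T lies on line EQ with ET:TQ = 3:4 ⇒ T = (3/14, 11/14)
4. F is the midpoint of GT ⇒ F = (3/28, 11/28)
5. Y lies on line TF with TY:YF = 3:1 ⇒ Y = (15/112, 55/112)
through E parallel to FY: direction (3/112, 11/112); meets GW at D = (-3/11, 0)
D = G + t·(W−G) with t = -6/11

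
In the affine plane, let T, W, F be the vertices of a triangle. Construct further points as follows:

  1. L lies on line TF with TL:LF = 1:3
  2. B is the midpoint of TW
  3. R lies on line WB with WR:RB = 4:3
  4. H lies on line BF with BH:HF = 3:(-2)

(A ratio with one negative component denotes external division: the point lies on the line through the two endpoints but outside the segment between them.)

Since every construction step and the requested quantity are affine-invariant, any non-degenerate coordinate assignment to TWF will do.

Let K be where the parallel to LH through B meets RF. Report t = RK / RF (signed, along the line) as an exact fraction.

t = 11/18

Assign T = (0, 0), W = (1, 0), F = (0, 1) — the answer is frame-independent, so this choice is without loss of generality.
1. L lies on line TF with TL:LF = 1:3 ⇒ L = (0, 1/4)
2. B is the midpoint of TW ⇒ B = (1/2, 0)
3. R lies on line WB with WR:RB = 4:3 ⇒ R = (5/7, 0)
4. H lies on line BF with BH:HF = 3:(-2) ⇒ H = (-1, 3)
through B parallel to LH: direction (-1, 11/4); meets RF at K = (5/18, 11/18)
K = R + t·(F−R) with t = 11/18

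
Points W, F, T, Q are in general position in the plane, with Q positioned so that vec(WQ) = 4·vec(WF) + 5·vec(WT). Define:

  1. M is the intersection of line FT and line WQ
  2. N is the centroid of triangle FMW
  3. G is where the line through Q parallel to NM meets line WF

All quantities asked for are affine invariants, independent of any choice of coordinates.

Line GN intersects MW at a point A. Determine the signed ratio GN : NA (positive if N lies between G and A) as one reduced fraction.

GN:NA = 25/2

Work in coordinates with W = (0, 0), F = (1, 0), T = (0, 1), Q = (4, 5).
1. M is the intersection of line FT and line WQ ⇒ M = (4/9, 5/9)
2. N is the centroid of triangle FMW ⇒ N = (13/27, 5/27)
3. G is where the line through Q parallel to NM meets line WF ⇒ G = (9/2, 0)
line GN meets MW at A = (4/25, 1/5)
N = G + t·(A−G) with t = 25/27, so GN:NA = 25/27:2/27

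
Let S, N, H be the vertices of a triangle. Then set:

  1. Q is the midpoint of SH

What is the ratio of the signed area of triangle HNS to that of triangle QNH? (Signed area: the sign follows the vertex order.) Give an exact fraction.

[HNS]:[QNH] = -2

Choose coordinates S = (0, 0), N = (1, 0), H = (0, 1).
1. Q is the midpoint of SH ⇒ Q = (0, 1/2)
2·[HNS] = -1, 2·[QNH] = 1/2
[HNS]:[QNH] = -1:1/2 = -2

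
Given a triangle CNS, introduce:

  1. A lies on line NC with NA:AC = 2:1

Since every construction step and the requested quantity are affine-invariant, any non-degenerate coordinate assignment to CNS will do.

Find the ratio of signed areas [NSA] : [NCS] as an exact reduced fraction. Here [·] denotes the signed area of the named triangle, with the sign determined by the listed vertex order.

Set C = (0, 0), N = (1, 0), S = (0, 1); any affine frame gives the same invariant.
1. A lies on line NC with NA:AC = 2:1 ⇒ A = (1/3, 0)
2·[NSA] = 2/3, 2·[NCS] = -1
[NSA]:[NCS] = 2/3:-1 = -2/3

[NSA]:[NCS] = -2/3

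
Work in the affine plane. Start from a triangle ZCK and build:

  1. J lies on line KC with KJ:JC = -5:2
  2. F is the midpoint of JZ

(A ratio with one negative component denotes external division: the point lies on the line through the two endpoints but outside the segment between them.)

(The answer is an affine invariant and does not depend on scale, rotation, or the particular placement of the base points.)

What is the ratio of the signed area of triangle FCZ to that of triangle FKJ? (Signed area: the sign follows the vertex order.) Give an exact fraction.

[FCZ]:[FKJ] = -2/5

Assign Z = (0, 0), C = (1, 0), K = (0, 1) — the answer is frame-independent, so this choice is without loss of generality.
1. J lies on line KC with KJ:JC = -5:2 ⇒ J = (5/3, -2/3)
2. F is the midpoint of JZ ⇒ F = (5/6, -1/3)
2·[FCZ] = 1/3, 2·[FKJ] = -5/6
[FCZ]:[FKJ] = 1/3:-5/6 = -2/5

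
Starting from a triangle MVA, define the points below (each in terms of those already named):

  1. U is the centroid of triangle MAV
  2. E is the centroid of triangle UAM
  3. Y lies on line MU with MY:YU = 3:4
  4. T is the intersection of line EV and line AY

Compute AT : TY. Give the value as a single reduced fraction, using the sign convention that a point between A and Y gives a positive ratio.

Set M = (0, 0), V = (1, 0), A = (0, 1); any affine frame gives the same invariant.
1. U is the centroid of triangle MAV ⇒ U = (1/3, 1/3)
2. E is the centroid of triangle UAM ⇒ E = (1/9, 4/9)
3. Y lies on line MU with MY:YU = 3:4 ⇒ Y = (1/7, 1/7)
4. T is the intersection of line EV and line AY ⇒ T = (1/11, 5/11)
T = A + t·(Y−A) with t = 7/11, so AT:TY = t:(1−t) = 7/11:4/11

AT:TY = 7/4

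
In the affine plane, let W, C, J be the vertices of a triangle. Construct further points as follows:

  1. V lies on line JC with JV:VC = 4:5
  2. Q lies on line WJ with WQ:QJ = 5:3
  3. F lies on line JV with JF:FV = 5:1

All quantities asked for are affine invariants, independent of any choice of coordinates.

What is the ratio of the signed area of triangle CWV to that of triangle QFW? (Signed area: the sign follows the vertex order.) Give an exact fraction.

[CWV]:[QFW] = 12/5

Work in coordinates with W = (0, 0), C = (1, 0), J = (0, 1).
1. V lies on line JC with JV:VC = 4:5 ⇒ V = (4/9, 5/9)
2. Q lies on line WJ with WQ:QJ = 5:3 ⇒ Q = (0, 5/8)
3. F lies on line JV with JF:FV = 5:1 ⇒ F = (10/27, 17/27)
2·[CWV] = -5/9, 2·[QFW] = -25/108
[CWV]:[QFW] = -5/9:-25/108 = 12/5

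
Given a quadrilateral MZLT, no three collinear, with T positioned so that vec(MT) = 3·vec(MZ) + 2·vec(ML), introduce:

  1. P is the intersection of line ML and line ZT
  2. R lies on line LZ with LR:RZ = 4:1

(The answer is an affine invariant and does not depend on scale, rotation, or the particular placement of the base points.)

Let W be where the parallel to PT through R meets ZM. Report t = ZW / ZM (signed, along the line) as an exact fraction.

Choose coordinates M = (0, 0), Z = (1, 0), L = (0, 1), T = (3, 2).
1. P is the intersection of line ML and line ZT ⇒ P = (0, -1)
2. R lies on line LZ with LR:RZ = 4:1 ⇒ R = (4/5, 1/5)
through R parallel to PT: direction (3, 3); meets ZM at W = (3/5, 0)
W = Z + t·(M−Z) with t = 2/5

t = 2/5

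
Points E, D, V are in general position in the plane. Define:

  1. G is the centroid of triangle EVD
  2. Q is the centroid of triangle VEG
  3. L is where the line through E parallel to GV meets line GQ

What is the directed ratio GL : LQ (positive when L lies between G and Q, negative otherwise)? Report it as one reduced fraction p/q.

Set E = (0, 0), D = (1, 0), V = (0, 1); any affine frame gives the same invariant.
1. G is the centroid of triangle EVD ⇒ G = (1/3, 1/3)
2. Q is the centroid of triangle VEG ⇒ Q = (1/9, 4/9)
3. L is where the line through E parallel to GV meets line GQ ⇒ L = (-1/3, 2/3)
L = G + t·(Q−G) with t = 3, so GL:LQ = t:(1−t) = 3:-2

GL:LQ = -3/2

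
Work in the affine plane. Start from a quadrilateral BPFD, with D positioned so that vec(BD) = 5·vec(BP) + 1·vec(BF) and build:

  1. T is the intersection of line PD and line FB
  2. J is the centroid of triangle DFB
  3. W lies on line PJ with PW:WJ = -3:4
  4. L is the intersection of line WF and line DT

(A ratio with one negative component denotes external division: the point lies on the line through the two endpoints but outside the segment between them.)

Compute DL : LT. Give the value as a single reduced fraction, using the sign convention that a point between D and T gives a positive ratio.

DL:LT = -12

Choose coordinates B = (0, 0), P = (1, 0), F = (0, 1), D = (5, 1).
1. T is the intersection of line PD and line FB ⇒ T = (0, -1/4)
2. J is the centroid of triangle DFB ⇒ J = (5/3, 2/3)
3. W lies on line PJ with PW:WJ = -3:4 ⇒ W = (-1, -2)
4. L is the intersection of line WF and line DT ⇒ L = (-5/11, -4/11)
L = D + t·(T−D) with t = 12/11, so DL:LT = t:(1−t) = 12/11:-1/11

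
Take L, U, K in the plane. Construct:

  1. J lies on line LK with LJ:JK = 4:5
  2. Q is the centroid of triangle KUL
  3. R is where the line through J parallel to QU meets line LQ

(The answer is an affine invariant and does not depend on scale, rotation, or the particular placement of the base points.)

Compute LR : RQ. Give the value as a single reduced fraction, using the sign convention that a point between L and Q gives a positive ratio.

Choose coordinates L = (0, 0), U = (1, 0), K = (0, 1).
1. J lies on line LK with LJ:JK = 4:5 ⇒ J = (0, 4/9)
2. Q is the centroid of triangle KUL ⇒ Q = (1/3, 1/3)
3. R is where the line through J parallel to QU meets line LQ ⇒ R = (8/27, 8/27)
R = L + t·(Q−L) with t = 8/9, so LR:RQ = t:(1−t) = 8/9:1/9

LR:RQ = 8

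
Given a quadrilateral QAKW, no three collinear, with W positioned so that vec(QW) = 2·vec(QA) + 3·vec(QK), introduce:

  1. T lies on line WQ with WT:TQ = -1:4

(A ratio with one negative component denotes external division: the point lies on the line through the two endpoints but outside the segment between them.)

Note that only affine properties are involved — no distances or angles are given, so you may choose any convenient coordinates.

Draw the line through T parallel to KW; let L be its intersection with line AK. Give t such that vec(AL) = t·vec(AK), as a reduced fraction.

Assign Q = (0, 0), A = (1, 0), K = (0, 1), W = (2, 3) — the answer is frame-independent, so this choice is without loss of generality.
1. T lies on line WQ with WT:TQ = -1:4 ⇒ T = (8/3, 4)
through T parallel to KW: direction (2, 2); meets AK at L = (-1/6, 7/6)
L = A + t·(K−A) with t = 7/6

t = 7/6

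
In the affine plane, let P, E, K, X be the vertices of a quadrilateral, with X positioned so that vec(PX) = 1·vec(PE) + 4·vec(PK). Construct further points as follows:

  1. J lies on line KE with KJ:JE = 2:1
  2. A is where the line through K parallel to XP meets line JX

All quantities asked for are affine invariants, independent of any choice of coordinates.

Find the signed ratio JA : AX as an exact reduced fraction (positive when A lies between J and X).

Work in coordinates with P = (0, 0), E = (1, 0), K = (0, 1), X = (1, 4).
1. J lies on line KE with KJ:JE = 2:1 ⇒ J = (2/3, 1/3)
2. A is where the line through K parallel to XP meets line JX ⇒ A = (8/7, 39/7)
A = J + t·(X−J) with t = 10/7, so JA:AX = t:(1−t) = 10/7:-3/7

JA:AX = -10/3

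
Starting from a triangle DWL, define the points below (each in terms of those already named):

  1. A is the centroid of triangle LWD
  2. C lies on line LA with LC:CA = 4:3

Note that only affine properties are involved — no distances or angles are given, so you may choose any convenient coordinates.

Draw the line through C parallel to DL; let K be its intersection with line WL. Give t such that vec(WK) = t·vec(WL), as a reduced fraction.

Set D = (0, 0), W = (1, 0), L = (0, 1); any affine frame gives the same invariant.
1. A is the centroid of triangle LWD ⇒ A = (1/3, 1/3)
2. C lies on line LA with LC:CA = 4:3 ⇒ C = (4/21, 13/21)
through C parallel to DL: direction (0, 1); meets WL at K = (4/21, 17/21)
K = W + t·(L−W) with t = 17/21

t = 17/21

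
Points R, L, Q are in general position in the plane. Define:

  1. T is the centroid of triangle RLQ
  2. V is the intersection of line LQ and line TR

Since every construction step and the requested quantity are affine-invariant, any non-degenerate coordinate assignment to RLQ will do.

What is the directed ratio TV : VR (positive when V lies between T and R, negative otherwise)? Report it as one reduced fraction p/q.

TV:VR = -1/3

Assign R = (0, 0), L = (1, 0), Q = (0, 1) — the answer is frame-independent, so this choice is without loss of generality.
1. T is the centroid of triangle RLQ ⇒ T = (1/3, 1/3)
2. V is the intersection of line LQ and line TR ⇒ V = (1/2, 1/2)
V = T + t·(R−T) with t = -1/2, so TV:VR = t:(1−t) = -1/2:3/2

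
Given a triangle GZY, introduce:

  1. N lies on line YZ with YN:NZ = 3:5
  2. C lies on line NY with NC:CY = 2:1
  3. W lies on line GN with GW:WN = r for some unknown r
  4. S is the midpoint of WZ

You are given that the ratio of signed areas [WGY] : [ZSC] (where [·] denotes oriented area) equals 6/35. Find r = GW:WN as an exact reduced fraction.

r = 1/5

Work in coordinates with G = (0, 0), Z = (1, 0), Y = (0, 1).
1. N lies on line YZ with YN:NZ = 3:5 ⇒ N = (3/8, 5/8)
2. C lies on line NY with NC:CY = 2:1 ⇒ C = (1/8, 7/8)
3. With GW:WN = r, write λ = r/(r+1) so W = G + λ·(N−G); W is affine-linear in λ
4. S is the midpoint of WZ ⇒ S is an affine combination of earlier points and hence also affine-linear in λ
Every point depending on W is an affine combination of W and λ-independent points, so each such coordinate is linear in λ; the λ² term in each signed area is a multiple of (N−G)×(N−G) = 0, so 2·[WGY] and 2·[ZSC] are each linear in λ. Evaluating at λ=0 and λ=1:
  2·[WGY] = -3/8·λ,   2·[ZSC] = 7/16·λ − 7/16
So [WGY]:[ZSC] = (-3/8·λ) / (7/16·λ − 7/16). Setting this equal to 6/35:
  -3/8·λ = 6/35·(7/16·λ − 7/16)  ⇒  λ = 1/6
Then r = λ/(1−λ) = (1/6)/(5/6) = 1/5. Check: with r = 1/5, W = (1/16, 5/48) and [WGY]:[ZSC] = 6/35 as required.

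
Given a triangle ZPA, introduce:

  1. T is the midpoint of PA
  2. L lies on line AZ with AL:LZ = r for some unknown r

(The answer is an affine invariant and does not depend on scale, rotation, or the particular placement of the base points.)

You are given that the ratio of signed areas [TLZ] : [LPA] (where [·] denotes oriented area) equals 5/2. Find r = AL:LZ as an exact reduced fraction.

Set Z = (0, 0), P = (1, 0), A = (0, 1); any affine frame gives the same invariant.
1. T is the midpoint of PA ⇒ T = (1/2, 1/2)
2. With AL:LZ = r, write λ = r/(r+1) so L = A + λ·(Z−A); L is affine-linear in λ
Every point depending on L is an affine combination of L and λ-independent points, so each such coordinate is linear in λ; the λ² term in each signed area is a multiple of (Z−A)×(Z−A) = 0, so 2·[TLZ] and 2·[LPA] are each linear in λ. Evaluating at λ=0 and λ=1:
  2·[TLZ] = -1/2·λ + 1/2,   2·[LPA] = λ
So [TLZ]:[LPA] = (-1/2·λ + 1/2) / (λ). Setting this equal to 5/2:
  -1/2·λ + 1/2 = 5/2·(λ)  ⇒  λ = 1/6
Then r = λ/(1−λ) = (1/6)/(5/6) = 1/5. Check: with r = 1/5, L = (0, 5/6) and [TLZ]:[LPA] = 5/2 as required.

r = 1/5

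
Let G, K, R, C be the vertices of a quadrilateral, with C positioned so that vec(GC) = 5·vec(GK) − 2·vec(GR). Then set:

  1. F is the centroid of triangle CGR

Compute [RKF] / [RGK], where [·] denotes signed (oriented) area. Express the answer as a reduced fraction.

Set G = (0, 0), K = (1, 0), R = (0, 1), C = (5, -2); any affine frame gives the same invariant.
1. F is the centroid of triangle CGR ⇒ F = (5/3, -1/3)
2·[RKF] = 1/3, 2·[RGK] = 1
[RKF]:[RGK] = 1/3:1 = 1/3

[RKF]:[RGK] = 1/3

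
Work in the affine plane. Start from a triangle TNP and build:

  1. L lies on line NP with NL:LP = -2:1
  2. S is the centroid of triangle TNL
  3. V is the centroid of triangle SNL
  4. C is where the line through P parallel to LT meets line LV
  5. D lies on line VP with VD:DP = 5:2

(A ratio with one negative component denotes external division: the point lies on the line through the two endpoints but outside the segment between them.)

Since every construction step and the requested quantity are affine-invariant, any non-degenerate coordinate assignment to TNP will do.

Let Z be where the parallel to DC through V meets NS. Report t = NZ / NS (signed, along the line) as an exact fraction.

Choose coordinates T = (0, 0), N = (1, 0), P = (0, 1).
1. L lies on line NP with NL:LP = -2:1 ⇒ L = (-1, 2)
2. S is the centroid of triangle TNL ⇒ S = (0, 2/3)
3. V is the centroid of triangle SNL ⇒ V = (0, 8/9)
4. C is where the line through P parallel to LT meets line LV ⇒ C = (1/8, 3/4)
5. D lies on line VP with VD:DP = 5:2 ⇒ D = (0, 61/63)
through V parallel to DC: direction (1/8, -55/252); meets NS at Z = (7/34, 9/17)
Z = N + t·(S−N) with t = 27/34

t = 27/34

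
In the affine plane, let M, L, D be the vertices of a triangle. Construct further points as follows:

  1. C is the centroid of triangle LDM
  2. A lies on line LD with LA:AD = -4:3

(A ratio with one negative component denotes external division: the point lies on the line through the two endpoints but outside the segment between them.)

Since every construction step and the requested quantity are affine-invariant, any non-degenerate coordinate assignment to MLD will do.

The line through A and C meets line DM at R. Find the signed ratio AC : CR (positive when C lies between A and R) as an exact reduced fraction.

AC:CR = -10

Set M = (0, 0), L = (1, 0), D = (0, 1); any affine frame gives the same invariant.
1. C is the centroid of triangle LDM ⇒ C = (1/3, 1/3)
2. A lies on line LD with LA:AD = -4:3 ⇒ A = (-3, 4)
line AC meets DM at R = (0, 7/10)
C = A + t·(R−A) with t = 10/9, so AC:CR = 10/9:-1/9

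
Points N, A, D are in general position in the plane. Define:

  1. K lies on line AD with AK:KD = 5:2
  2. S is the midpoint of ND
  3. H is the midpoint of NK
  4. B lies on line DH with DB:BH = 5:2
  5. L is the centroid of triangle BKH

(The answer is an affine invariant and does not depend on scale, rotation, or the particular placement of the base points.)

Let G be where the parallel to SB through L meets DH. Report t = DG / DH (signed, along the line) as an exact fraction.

t = 16/21

Choose coordinates N = (0, 0), A = (1, 0), D = (0, 1).
1. K lies on line AD with AK:KD = 5:2 ⇒ K = (2/7, 5/7)
2. S is the midpoint of ND ⇒ S = (0, 1/2)
3. H is the midpoint of NK ⇒ H = (1/7, 5/14)
4. B lies on line DH with DB:BH = 5:2 ⇒ B = (5/49, 53/98)
5. L is the centroid of triangle BKH ⇒ L = (26/147, 79/147)
through L parallel to SB: direction (5/49, 2/49); meets DH at G = (16/147, 25/49)
G = D + t·(H−D) with t = 16/21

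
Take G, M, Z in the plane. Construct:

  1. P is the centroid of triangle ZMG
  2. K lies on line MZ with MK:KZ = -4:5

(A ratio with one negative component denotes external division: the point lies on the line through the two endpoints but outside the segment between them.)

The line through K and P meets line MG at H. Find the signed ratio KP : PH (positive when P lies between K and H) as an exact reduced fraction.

Choose coordinates G = (0, 0), M = (1, 0), Z = (0, 1).
1. P is the centroid of triangle ZMG ⇒ P = (1/3, 1/3)
2. K lies on line MZ with MK:KZ = -4:5 ⇒ K = (5, -4)
line KP meets MG at H = (9/13, 0)
P = K + t·(H−K) with t = 13/12, so KP:PH = 13/12:-1/12

KP:PH = -13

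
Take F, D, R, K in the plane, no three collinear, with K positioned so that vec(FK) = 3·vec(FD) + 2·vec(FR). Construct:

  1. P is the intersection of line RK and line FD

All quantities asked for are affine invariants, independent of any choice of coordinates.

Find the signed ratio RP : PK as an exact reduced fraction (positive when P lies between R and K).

RP:PK = -1/2

Choose coordinates F = (0, 0), D = (1, 0), R = (0, 1), K = (3, 2).
1. P is the intersection of line RK and line FD ⇒ P = (-3, 0)
P = R + t·(K−R) with t = -1, so RP:PK = t:(1−t) = -1:2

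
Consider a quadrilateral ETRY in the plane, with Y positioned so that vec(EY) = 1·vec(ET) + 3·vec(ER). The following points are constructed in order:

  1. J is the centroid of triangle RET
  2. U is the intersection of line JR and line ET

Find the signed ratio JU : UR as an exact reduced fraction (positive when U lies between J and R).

JU:UR = -1/3

Set E = (0, 0), T = (1, 0), R = (0, 1), Y = (1, 3); any affine frame gives the same invariant.
1. J is the centroid of triangle RET ⇒ J = (1/3, 1/3)
2. U is the intersection of line JR and line ET ⇒ U = (1/2, 0)
U = J + t·(R−J) with t = -1/2, so JU:UR = t:(1−t) = -1/2:3/2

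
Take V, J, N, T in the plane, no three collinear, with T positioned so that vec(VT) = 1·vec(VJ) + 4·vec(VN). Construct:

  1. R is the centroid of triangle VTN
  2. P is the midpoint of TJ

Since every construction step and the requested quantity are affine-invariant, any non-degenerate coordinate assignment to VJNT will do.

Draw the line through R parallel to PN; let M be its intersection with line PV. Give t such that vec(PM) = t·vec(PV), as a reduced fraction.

t = -1/3

Set V = (0, 0), J = (1, 0), N = (0, 1), T = (1, 4); any affine frame gives the same invariant.
1. R is the centroid of triangle VTN ⇒ R = (1/3, 5/3)
2. P is the midpoint of TJ ⇒ P = (1, 2)
through R parallel to PN: direction (-1, -1); meets PV at M = (4/3, 8/3)
M = P + t·(V−P) with t = -1/3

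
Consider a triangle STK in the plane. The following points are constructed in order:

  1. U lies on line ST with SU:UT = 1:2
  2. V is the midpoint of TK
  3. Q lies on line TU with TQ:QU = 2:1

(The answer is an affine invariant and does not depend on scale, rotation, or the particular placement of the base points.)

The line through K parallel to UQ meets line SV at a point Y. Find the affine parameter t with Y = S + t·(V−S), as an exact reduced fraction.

Choose coordinates S = (0, 0), T = (1, 0), K = (0, 1).
1. U lies on line ST with SU:UT = 1:2 ⇒ U = (1/3, 0)
2. V is the midpoint of TK ⇒ V = (1/2, 1/2)
3. Q lies on line TU with TQ:QU = 2:1 ⇒ Q = (5/9, 0)
through K parallel to UQ: direction (2/9, 0); meets SV at Y = (1, 1)
Y = S + t·(V−S) with t = 2

t = 2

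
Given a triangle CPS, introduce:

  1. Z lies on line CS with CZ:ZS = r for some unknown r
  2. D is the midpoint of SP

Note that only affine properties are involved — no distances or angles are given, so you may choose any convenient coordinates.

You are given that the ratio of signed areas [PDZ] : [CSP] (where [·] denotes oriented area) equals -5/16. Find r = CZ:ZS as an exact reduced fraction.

r = 3/5

Choose coordinates C = (0, 0), P = (1, 0), S = (0, 1).
1. With CZ:ZS = r, write λ = r/(r+1) so Z = C + λ·(S−C); Z is affine-linear in λ
2. D is the midpoint of SP ⇒ D = (1/2, 1/2)
Every point depending on Z is an affine combination of Z and λ-independent points, so each such coordinate is linear in λ; the λ² term in each signed area is a multiple of (S−C)×(S−C) = 0, so 2·[PDZ] and 2·[CSP] are each linear in λ. Evaluating at λ=0 and λ=1:
  2·[PDZ] = -1/2·λ + 1/2,   2·[CSP] = -1
So [PDZ]:[CSP] = (-1/2·λ + 1/2) / (-1). Setting this equal to -5/16:
  -1/2·λ + 1/2 = -5/16·(-1)  ⇒  λ = 3/8
Then r = λ/(1−λ) = (3/8)/(5/8) = 3/5. Check: with r = 3/5, Z = (0, 3/8) and [PDZ]:[CSP] = -5/16 as required.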